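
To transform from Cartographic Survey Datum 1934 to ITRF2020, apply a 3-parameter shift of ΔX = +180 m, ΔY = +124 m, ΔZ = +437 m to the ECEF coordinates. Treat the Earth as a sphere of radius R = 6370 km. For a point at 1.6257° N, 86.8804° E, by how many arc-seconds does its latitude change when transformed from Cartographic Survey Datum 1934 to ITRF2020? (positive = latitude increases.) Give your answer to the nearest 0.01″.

Δφ = 14.02″

sin φ = 0.028370, cos φ = 0.999597, sin λ = 0.998518, cos λ = 0.054420.
North component: ΔN = −sin φ cos λ·ΔX − sin φ sin λ·ΔY + cos φ·ΔZ = −(0.028370)(0.054420)(180) − (0.028370)(0.998518)(124) + (0.999597)(437) = 433.03 m.
1° of latitude spans πR/180 = 111177 m, so Δφ = 433.03 / 111177 × 3600 = 14.022″.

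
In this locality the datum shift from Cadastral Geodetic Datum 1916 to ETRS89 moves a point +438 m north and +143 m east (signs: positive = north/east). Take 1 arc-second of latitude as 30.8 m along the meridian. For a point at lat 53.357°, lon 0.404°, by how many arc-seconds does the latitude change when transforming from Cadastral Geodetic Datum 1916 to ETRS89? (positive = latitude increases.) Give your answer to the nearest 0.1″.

1″ of latitude = 30.80 m, so Δφ = 438.0 / 30.80 = 14.221″.

Δφ = 14.2″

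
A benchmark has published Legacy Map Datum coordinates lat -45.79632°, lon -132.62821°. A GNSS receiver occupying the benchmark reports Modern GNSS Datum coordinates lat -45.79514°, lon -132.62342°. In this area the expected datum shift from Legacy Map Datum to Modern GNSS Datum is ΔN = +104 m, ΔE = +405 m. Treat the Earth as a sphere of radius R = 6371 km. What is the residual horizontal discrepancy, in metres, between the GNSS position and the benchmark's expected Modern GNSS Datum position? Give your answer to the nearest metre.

Observed coordinate differences: Δφ = +0.00118°, Δλ = +0.00479°.
Converting to metres (1° lat = 111195 m, cos φ = 0.697211): observed ΔN = 131.2 m, observed ΔE = 371.4 m.
Subtracting the expected shift leaves a residual of 131.2 − (104) = 27.2 m north and 371.4 − (405) = -33.6 m east.
Residual distance = √(27.2² + (-33.6)²) = 43.3 m.

43 m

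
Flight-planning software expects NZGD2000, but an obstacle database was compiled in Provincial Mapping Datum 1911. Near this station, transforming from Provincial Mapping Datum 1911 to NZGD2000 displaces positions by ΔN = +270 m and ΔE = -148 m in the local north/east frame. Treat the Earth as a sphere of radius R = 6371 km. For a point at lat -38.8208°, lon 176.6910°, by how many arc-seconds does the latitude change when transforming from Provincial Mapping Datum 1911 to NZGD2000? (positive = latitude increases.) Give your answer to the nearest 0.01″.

Δφ = 8.74″

On a sphere of radius R, 1 rad of latitude = R, so Δφ = ΔN / R = 270.0 / 6371000 = 4.2380e-05 rad = 8.741″.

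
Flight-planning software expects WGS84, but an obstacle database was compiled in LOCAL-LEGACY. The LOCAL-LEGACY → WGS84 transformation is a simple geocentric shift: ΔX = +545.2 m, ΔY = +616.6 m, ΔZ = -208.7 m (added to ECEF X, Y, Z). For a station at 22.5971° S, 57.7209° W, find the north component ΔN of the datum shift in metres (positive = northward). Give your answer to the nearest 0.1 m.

The local north axis is (−sin φ cos λ, −sin φ sin λ, cos φ), giving ΔN = 111.878 − 200.312 − 192.678 = -281.11 m.

ΔN = -281.1 m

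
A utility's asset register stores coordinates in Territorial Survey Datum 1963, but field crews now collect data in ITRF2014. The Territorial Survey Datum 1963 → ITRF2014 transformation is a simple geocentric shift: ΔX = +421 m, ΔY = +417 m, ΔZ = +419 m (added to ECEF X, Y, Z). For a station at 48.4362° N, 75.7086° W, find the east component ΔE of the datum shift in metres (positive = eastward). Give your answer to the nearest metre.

At φ = 48.4362°, λ = -75.7086°: sin φ = 0.748217, cos φ = 0.663454, sin λ = -0.969053, cos λ = 0.246854.
ΔE = −sin λ·ΔX + cos λ·ΔY = −(-0.969053)·(421) + (0.246854)·(417) = 510.91 m.

ΔE = 511 m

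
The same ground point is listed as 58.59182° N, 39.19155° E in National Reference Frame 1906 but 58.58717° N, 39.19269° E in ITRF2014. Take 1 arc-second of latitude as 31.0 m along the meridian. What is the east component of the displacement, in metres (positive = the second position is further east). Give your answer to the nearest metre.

ΔE = 66 m

Δφ = 58.58717° − 58.59182° = -0.00465°; Δλ = 39.19269° − 39.19155° = +0.00114°.
1° of latitude = 3600 × 31.00 = 111600 m.
ΔN = Δφ × 111600 = -518.9 m; ΔE = Δλ × 111600 × cos(58.59182°) = +0.00114 × 111600 × 0.521131 = 66.3 m.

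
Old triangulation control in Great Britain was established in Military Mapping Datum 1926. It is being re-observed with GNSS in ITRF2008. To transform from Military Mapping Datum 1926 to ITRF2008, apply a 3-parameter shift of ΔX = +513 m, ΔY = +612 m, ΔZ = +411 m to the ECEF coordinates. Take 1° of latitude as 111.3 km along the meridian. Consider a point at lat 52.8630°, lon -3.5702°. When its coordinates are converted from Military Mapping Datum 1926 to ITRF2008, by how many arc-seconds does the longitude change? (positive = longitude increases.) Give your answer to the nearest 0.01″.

sin φ = 0.797194, cos φ = 0.603723, sin λ = -0.062271, cos λ = 0.998059.
East component: ΔE = −sin λ·ΔX + cos λ·ΔY = −(-0.062271)(513) + (0.998059)(612) = 642.76 m.
1° of latitude spans 111300 m; at latitude φ, 1° of longitude spans that × cos φ = 67194.4 m, so Δλ = 642.76 / 67194.4 × 3600 = 34.436″.

Δλ = 34.44″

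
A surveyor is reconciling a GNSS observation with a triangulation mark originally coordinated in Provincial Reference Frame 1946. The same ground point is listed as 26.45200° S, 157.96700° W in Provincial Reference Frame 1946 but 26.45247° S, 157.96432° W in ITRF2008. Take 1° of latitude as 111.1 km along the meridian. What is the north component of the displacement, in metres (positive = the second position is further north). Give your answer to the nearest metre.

ΔN = -52 m

Δφ = -26.45247° − -26.45200° = -0.00047°; Δλ = -157.96432° − -157.96700° = +0.00268°.
ΔN = Δφ × 111100 = -52.2 m; ΔE = Δλ × 111100 × cos(-26.45200°) = +0.00268 × 111100 × 0.895308 = 266.6 m.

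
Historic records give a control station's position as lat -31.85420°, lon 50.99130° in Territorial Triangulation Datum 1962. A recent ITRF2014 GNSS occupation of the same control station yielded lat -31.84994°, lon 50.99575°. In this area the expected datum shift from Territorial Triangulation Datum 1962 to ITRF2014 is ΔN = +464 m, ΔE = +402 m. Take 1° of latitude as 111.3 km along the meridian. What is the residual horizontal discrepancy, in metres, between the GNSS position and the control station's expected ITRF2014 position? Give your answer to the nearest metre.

21 m

Observed coordinate differences: Δφ = +0.00426°, Δλ = +0.00445°.
Converting to metres (1° lat = 111300 m, cos φ = 0.849394): observed ΔN = 474.1 m, observed ΔE = 420.7 m.
Subtracting the expected shift leaves a residual of 474.1 − (464) = 10.1 m north and 420.7 − (402) = 18.7 m east.
Residual distance = √(10.1² + 18.7²) = 21.3 m.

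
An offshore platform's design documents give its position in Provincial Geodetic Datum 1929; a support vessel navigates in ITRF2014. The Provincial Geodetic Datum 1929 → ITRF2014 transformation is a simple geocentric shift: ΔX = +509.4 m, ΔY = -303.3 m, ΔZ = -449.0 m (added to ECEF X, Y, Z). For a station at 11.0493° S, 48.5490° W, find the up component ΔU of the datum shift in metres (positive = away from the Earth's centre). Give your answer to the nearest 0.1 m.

ΔU = 640.1 m

At φ = -11.0493°, λ = -48.5490°: sin φ = -0.191654, cos φ = 0.981463, sin λ = -0.749522, cos λ = 0.661979.
ΔU = cos φ cos λ·ΔX + cos φ sin λ·ΔY + sin φ·ΔZ = (0.981463)(0.661979)(509.4) + (0.981463)(-0.749522)(-303.3) + (-0.191654)(-449.0) = 640.13 m.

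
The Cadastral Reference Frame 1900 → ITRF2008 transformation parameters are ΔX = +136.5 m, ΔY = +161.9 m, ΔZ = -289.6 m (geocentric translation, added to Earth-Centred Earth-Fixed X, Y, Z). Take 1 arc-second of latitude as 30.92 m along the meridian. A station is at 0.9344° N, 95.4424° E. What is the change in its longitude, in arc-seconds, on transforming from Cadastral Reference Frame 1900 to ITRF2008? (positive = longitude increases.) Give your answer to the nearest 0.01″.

Δλ = -4.89″

sin φ = 0.016308, cos φ = 0.999867, sin λ = 0.995492, cos λ = -0.094845.
East component: ΔE = −sin λ·ΔX + cos λ·ΔY = −(0.995492)(136.5) + (-0.094845)(161.9) = -151.24 m.
1° of latitude spans 3600 × 30.92 = 111312 m; at latitude φ, 1° of longitude spans that × cos φ = 111297.2 m, so Δλ = -151.24 / 111297.2 × 3600 = -4.892″.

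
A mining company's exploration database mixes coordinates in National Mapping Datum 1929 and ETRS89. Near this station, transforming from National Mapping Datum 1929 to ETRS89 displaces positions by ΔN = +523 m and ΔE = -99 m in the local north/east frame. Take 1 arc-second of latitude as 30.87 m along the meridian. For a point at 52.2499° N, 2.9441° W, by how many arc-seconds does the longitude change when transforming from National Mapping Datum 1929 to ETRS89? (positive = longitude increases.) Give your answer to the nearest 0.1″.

Δλ = -5.2″

At latitude 52.2499°, cos φ = 0.612219.
1″ of longitude at this latitude = 30.87 × cos φ = 18.8992 m, so Δλ = -99.0 / 18.8992 = -5.238″.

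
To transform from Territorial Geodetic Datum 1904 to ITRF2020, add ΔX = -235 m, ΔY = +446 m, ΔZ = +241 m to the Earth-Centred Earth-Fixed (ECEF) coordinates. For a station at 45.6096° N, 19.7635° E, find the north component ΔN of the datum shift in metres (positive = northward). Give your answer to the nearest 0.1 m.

At φ = 45.6096°, λ = 19.7635°: sin φ = 0.714590, cos φ = 0.699544, sin λ = 0.338138, cos λ = 0.941096.
ΔN = −sin φ cos λ·ΔX − sin φ sin λ·ΔY + cos φ·ΔZ = −(0.714590)(0.941096)(-235) − (0.714590)(0.338138)(446) + (0.699544)(241) = 218.86 m.

ΔN = 218.9 m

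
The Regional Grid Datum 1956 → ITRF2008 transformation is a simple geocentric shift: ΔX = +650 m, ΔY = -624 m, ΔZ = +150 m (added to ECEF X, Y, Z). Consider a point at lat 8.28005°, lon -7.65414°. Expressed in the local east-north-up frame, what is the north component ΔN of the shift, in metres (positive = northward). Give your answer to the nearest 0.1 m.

At φ = 8.28005°, λ = -7.65414°: sin φ = 0.144012, cos φ = 0.989576, sin λ = -0.133193, cos λ = 0.991090.
ΔN = −sin φ cos λ·ΔX − sin φ sin λ·ΔY + cos φ·ΔZ = −(0.144012)(0.991090)(650) − (0.144012)(-0.133193)(-624) + (0.989576)(150) = 43.69 m.

ΔN = 43.7 m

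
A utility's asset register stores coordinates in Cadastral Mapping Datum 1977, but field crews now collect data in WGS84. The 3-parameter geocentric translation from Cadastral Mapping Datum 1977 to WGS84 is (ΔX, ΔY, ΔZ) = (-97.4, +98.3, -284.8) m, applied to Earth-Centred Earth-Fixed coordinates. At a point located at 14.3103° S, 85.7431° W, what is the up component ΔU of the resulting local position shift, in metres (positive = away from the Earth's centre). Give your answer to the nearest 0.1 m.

At φ = -14.3103°, λ = -85.7431°: sin φ = -0.247173, cos φ = 0.968971, sin λ = -0.997241, cos λ = 0.074229.
ΔU = cos φ cos λ·ΔX + cos φ sin λ·ΔY + sin φ·ΔZ = (0.968971)(0.074229)(-97.4) + (0.968971)(-0.997241)(98.3) + (-0.247173)(-284.8) = -31.60 m.

ΔU = -31.6 m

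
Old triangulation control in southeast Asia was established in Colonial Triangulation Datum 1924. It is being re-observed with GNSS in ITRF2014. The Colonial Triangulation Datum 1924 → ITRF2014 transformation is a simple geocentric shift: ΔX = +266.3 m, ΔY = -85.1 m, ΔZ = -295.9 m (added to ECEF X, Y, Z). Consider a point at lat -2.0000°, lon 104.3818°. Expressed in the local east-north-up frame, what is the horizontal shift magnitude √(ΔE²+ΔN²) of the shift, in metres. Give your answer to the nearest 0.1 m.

At φ = -2.0000°, λ = 104.3818°: sin φ = -0.034899, cos φ = 0.999391, sin λ = 0.968662, cos λ = -0.248382.
ΔE = −sin λ·ΔX + cos λ·ΔY = −(0.968662)·(266.3) + (-0.248382)·(-85.1) = -236.82 m.
ΔN = −sin φ cos λ·ΔX − sin φ sin λ·ΔY + cos φ·ΔZ = −(-0.034899)(-0.248382)(266.3) − (-0.034899)(0.968662)(-85.1) + (0.999391)(-295.9) = -300.91 m.
Horizontal magnitude = √(ΔE² + ΔN²) = √((-236.82)² + (-300.91)²) = 382.92 m.

382.9 m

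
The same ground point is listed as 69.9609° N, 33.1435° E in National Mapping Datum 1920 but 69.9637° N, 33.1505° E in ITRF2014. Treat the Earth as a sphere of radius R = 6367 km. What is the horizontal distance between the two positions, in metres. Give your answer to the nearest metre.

Δφ = 69.9637° − 69.9609° = +0.0028°; Δλ = 33.1505° − 33.1435° = +0.0070°.
1° along a meridian = πR/180 = 111125 m.
ΔN = Δφ × 111125 = 311.2 m; ΔE = Δλ × 111125 × cos(69.9609°) = +0.0070 × 111125 × 0.342661 = 266.5 m.
Distance = √(ΔE² + ΔN²) = √(266.5² + 311.2²) = 409.7 m.

410 m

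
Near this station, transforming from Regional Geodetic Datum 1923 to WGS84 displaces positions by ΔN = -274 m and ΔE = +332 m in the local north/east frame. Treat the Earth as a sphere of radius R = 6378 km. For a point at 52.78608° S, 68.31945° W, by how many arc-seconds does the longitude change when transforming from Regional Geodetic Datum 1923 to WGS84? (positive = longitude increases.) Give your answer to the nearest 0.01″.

At latitude -52.78608°, cos φ = 0.604793.
One radian of longitude at latitude φ spans R cos φ, so Δλ = ΔE / (R cos φ) = 332.0 / (6378000 × 0.604793) = 8.6069e-05 rad = 17.753″.

Δλ = 17.75″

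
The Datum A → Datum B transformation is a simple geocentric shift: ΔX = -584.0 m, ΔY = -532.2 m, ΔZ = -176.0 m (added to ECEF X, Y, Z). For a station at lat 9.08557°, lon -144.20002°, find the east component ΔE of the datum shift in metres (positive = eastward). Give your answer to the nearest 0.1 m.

ΔE = 90.0 m

At φ = 9.08557°, λ = -144.20002°: sin φ = 0.157909, cos φ = 0.987454, sin λ = -0.584957, cos λ = -0.811064.
ΔE = −sin λ·ΔX + cos λ·ΔY = −(-0.584957)·(-584.0) + (-0.811064)·(-532.2) = 90.03 m.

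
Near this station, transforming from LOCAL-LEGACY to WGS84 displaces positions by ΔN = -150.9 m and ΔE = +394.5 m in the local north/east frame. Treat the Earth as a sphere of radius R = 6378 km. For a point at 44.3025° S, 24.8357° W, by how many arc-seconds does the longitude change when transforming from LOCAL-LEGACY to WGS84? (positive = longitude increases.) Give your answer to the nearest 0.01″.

Δλ = 17.83″

At latitude -44.3025°, cos φ = 0.715662.
One radian of longitude at latitude φ spans R cos φ, so Δλ = ΔE / (R cos φ) = 394.5 / (6378000 × 0.715662) = 8.6428e-05 rad = 17.827″.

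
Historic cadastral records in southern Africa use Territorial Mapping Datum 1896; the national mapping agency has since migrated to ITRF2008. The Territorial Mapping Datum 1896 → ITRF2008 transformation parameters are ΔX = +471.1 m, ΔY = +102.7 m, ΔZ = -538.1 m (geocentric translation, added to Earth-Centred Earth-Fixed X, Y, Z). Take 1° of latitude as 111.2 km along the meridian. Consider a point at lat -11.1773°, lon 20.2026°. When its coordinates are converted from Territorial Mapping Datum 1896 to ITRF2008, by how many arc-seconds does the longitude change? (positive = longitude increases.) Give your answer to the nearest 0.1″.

sin φ = -0.193846, cos φ = 0.981032, sin λ = 0.345341, cos λ = 0.938477.
East component: ΔE = −sin λ·ΔX + cos λ·ΔY = −(0.345341)(471.1) + (0.938477)(102.7) = -66.31 m.
1° of latitude spans 111200 m; at latitude φ, 1° of longitude spans that × cos φ = 109090.8 m, so Δλ = -66.31 / 109090.8 × 3600 = -2.188″.

Δλ = -2.2″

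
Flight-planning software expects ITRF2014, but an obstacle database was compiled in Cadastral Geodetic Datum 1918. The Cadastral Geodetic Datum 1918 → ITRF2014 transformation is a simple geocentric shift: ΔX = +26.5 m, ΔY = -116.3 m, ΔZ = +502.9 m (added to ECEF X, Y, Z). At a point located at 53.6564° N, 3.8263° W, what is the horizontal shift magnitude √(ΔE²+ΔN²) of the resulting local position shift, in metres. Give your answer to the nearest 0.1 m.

293.6 m

The local east axis at (φ, λ) is (−sin λ, cos λ, 0), so ΔE = −sin(-3.8263°)·26.5 + cos(-3.8263°)·(-116.3) = -114.27 m.
The local north axis is (−sin φ cos λ, −sin φ sin λ, cos φ), giving ΔN = -21.298 − 6.251 + 298.032 = 270.48 m.
Horizontal magnitude = √(ΔE² + ΔN²) = √((-114.27)² + 270.48²) = 293.63 m.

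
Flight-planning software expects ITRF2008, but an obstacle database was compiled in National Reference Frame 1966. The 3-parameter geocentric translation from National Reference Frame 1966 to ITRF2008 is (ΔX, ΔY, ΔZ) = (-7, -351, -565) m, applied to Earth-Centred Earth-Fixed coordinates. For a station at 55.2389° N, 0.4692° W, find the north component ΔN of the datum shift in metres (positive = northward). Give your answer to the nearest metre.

The local north axis is (−sin φ cos λ, −sin φ sin λ, cos φ), giving ΔN = 5.751 − 2.361 − 322.138 = -318.75 m.

ΔN = -319 m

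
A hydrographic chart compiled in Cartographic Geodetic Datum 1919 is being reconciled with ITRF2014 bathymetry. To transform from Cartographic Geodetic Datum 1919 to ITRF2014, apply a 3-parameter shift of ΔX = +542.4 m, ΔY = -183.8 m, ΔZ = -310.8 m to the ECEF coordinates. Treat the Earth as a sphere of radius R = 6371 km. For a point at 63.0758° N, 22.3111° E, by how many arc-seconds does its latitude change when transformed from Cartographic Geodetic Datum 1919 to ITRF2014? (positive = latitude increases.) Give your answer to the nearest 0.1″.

sin φ = 0.891606, cos φ = 0.452811, sin λ = 0.379635, cos λ = 0.925136.
North component: ΔN = −sin φ cos λ·ΔX − sin φ sin λ·ΔY + cos φ·ΔZ = −(0.891606)(0.925136)(542.4) − (0.891606)(0.379635)(-183.8) + (0.452811)(-310.8) = -525.92 m.
1° of latitude spans πR/180 = 111195 m, so Δφ = -525.92 / 111195 × 3600 = -17.027″.

Δφ = -17.0″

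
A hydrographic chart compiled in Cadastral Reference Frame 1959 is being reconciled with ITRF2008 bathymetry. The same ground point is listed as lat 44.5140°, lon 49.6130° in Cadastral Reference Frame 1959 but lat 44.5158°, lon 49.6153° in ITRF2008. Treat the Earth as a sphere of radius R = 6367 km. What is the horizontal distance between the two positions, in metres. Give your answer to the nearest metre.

Δφ = 44.5158° − 44.5140° = +0.0018°; Δλ = 49.6153° − 49.6130° = +0.0023°.
1° along a meridian = πR/180 = 111125 m.
ΔN = Δφ × 111125 = 200.0 m; ΔE = Δλ × 111125 × cos(44.5140°) = +0.0023 × 111125 × 0.713079 = 182.3 m.
Distance = √(ΔE² + ΔN²) = √(182.3² + 200.0²) = 270.6 m.

271 m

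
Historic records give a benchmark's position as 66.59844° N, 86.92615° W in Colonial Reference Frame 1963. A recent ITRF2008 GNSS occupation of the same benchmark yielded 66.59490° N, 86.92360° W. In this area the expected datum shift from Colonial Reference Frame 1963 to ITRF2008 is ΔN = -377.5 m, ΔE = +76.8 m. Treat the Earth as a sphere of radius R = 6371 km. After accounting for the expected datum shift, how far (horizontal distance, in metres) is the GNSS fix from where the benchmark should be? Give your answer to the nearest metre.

39 m

Observed coordinate differences: Δφ = -0.00354°, Δλ = +0.00255°.
Converting to metres (1° lat = 111195 m, cos φ = 0.397173): observed ΔN = -393.6 m, observed ΔE = 112.6 m.
Subtracting the expected shift leaves a residual of -393.6 − (-377.5) = -16.1 m north and 112.6 − (76.8) = 35.8 m east.
Residual distance = √((-16.1)² + 35.8²) = 39.3 m.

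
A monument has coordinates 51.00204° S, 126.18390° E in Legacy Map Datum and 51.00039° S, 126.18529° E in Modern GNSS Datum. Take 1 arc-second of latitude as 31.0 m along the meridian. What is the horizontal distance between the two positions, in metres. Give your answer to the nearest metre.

208 m

Δφ = -51.00039° − -51.00204° = +0.00165°; Δλ = 126.18529° − 126.18390° = +0.00139°.
1° of latitude = 3600 × 31.00 = 111600 m.
ΔN = Δφ × 111600 = 184.1 m; ΔE = Δλ × 111600 × cos(-51.00204°) = +0.00139 × 111600 × 0.629293 = 97.6 m.
Distance = √(ΔE² + ΔN²) = √(97.6² + 184.1²) = 208.4 m.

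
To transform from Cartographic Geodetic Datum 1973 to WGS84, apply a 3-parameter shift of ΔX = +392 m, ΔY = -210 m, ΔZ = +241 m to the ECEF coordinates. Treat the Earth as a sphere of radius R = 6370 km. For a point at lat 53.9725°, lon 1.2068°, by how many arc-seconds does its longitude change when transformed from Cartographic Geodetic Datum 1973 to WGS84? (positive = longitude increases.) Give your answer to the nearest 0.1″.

sin φ = 0.808735, cos φ = 0.588173, sin λ = 0.021061, cos λ = 0.999778.
East component: ΔE = −sin λ·ΔX + cos λ·ΔY = −(0.021061)(392) + (0.999778)(-210) = -218.21 m.
1° of latitude spans πR/180 = 111177 m; at latitude φ, 1° of longitude spans that × cos φ = 65391.6 m, so Δλ = -218.21 / 65391.6 × 3600 = -12.013″.

Δλ = -12.0″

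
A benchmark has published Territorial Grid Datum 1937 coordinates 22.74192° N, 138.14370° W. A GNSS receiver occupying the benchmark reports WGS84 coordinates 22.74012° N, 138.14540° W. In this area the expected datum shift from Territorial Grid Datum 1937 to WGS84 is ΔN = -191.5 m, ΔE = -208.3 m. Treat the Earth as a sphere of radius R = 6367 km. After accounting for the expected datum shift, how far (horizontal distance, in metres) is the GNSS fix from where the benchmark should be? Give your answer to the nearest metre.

Observed coordinate differences: Δφ = -0.00180°, Δλ = -0.00170°.
Converting to metres (1° lat = 111125 m, cos φ = 0.922255): observed ΔN = -200.0 m, observed ΔE = -174.2 m.
Subtracting the expected shift leaves a residual of -200.0 − (-191.5) = -8.5 m north and -174.2 − (-208.3) = 34.1 m east.
Residual distance = √((-8.5)² + 34.1²) = 35.1 m.

35 m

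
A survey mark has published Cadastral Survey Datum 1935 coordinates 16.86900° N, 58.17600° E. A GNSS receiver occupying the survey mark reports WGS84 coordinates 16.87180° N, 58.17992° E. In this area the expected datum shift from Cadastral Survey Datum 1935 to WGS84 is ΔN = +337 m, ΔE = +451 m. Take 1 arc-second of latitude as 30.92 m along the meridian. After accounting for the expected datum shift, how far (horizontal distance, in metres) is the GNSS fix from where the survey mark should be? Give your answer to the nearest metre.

42 m

Observed coordinate differences: Δφ = +0.00280°, Δλ = +0.00392°.
Converting to metres (1° lat = 111312 m, cos φ = 0.956971): observed ΔN = 311.7 m, observed ΔE = 417.6 m.
Subtracting the expected shift leaves a residual of 311.7 − (337) = -25.3 m north and 417.6 − (451) = -33.4 m east.
Residual distance = √((-25.3)² + (-33.4)²) = 41.9 m.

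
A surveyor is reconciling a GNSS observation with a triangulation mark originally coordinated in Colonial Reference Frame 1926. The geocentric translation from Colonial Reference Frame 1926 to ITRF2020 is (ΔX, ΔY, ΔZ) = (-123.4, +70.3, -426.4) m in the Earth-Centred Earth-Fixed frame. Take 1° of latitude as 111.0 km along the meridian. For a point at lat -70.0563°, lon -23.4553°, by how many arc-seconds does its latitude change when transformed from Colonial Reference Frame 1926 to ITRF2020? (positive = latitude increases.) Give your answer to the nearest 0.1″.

sin φ = -0.940028, cos φ = 0.341097, sin λ = -0.398033, cos λ = 0.917371.
North component: ΔN = −sin φ cos λ·ΔX − sin φ sin λ·ΔY + cos φ·ΔZ = −(-0.940028)(0.917371)(-123.4) − (-0.940028)(-0.398033)(70.3) + (0.341097)(-426.4) = -278.16 m.
1° of latitude spans 111000 m, so Δφ = -278.16 / 111000 × 3600 = -9.021″.

Δφ = -9.0″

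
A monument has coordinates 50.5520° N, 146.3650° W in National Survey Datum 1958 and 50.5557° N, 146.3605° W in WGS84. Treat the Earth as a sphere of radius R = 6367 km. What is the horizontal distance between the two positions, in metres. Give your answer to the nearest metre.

520 m

Δφ = 50.5557° − 50.5520° = +0.0037°; Δλ = -146.3605° − -146.3650° = +0.0045°.
1° along a meridian = πR/180 = 111125 m.
ΔN = Δφ × 111125 = 411.2 m; ΔE = Δλ × 111125 × cos(50.5520°) = +0.0045 × 111125 × 0.635378 = 317.7 m.
Distance = √(ΔE² + ΔN²) = √(317.7² + 411.2²) = 519.6 m.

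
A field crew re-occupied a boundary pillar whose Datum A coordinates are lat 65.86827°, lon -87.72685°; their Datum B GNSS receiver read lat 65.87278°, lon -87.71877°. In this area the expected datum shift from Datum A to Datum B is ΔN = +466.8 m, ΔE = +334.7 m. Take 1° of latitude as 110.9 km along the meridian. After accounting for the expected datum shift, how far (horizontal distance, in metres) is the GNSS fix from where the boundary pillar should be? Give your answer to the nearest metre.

46 m

Observed coordinate differences: Δφ = +0.00451°, Δλ = +0.00808°.
Converting to metres (1° lat = 110900 m, cos φ = 0.408836): observed ΔN = 500.2 m, observed ΔE = 366.3 m.
Subtracting the expected shift leaves a residual of 500.2 − (466.8) = 33.4 m north and 366.3 − (334.7) = 31.6 m east.
Residual distance = √(33.4² + 31.6²) = 46.0 m.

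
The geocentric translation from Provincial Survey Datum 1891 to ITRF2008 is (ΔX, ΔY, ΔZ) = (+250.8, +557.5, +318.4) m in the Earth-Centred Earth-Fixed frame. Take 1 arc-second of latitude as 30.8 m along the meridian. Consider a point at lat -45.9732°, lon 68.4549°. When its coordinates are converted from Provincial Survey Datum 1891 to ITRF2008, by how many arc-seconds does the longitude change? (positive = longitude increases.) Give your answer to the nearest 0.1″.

sin φ = -0.719015, cos φ = 0.694995, sin λ = 0.930129, cos λ = 0.367233.
East component: ΔE = −sin λ·ΔX + cos λ·ΔY = −(0.930129)(250.8) + (0.367233)(557.5) = -28.54 m.
1° of latitude spans 3600 × 30.80 = 110880 m; at latitude φ, 1° of longitude spans that × cos φ = 77061.0 m, so Δλ = -28.54 / 77061.0 × 3600 = -1.333″.

Δλ = -1.3″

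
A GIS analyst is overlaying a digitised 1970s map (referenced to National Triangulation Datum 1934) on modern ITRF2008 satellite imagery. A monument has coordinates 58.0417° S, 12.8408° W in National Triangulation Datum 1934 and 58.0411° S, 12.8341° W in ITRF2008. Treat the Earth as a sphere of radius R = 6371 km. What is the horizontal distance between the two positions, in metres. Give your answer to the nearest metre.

Δφ = -58.0411° − -58.0417° = +0.0006°; Δλ = -12.8341° − -12.8408° = +0.0067°.
1° along a meridian = πR/180 = 111195 m.
ΔN = Δφ × 111195 = 66.7 m; ΔE = Δλ × 111195 × cos(-58.0417°) = +0.0067 × 111195 × 0.529302 = 394.3 m.
Distance = √(ΔE² + ΔN²) = √(394.3² + 66.7²) = 399.9 m.

400 m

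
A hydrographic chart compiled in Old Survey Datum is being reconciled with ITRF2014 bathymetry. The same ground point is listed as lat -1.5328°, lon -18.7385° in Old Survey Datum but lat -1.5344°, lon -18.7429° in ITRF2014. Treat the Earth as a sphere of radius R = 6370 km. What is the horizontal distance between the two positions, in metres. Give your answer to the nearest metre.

520 m

Δφ = -1.5344° − -1.5328° = -0.0016°; Δλ = -18.7429° − -18.7385° = -0.0044°.
1° along a meridian = πR/180 = 111177 m.
ΔN = Δφ × 111177 = -177.9 m; ΔE = Δλ × 111177 × cos(-1.5328°) = -0.0044 × 111177 × 0.999642 = -489.0 m.
Distance = √(ΔE² + ΔN²) = √((-489.0)² + (-177.9)²) = 520.4 m.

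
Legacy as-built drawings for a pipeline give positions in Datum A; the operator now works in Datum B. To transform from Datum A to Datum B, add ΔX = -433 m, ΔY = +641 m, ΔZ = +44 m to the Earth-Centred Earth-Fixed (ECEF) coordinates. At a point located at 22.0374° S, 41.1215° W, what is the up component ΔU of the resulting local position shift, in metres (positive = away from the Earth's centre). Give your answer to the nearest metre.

ΔU = -710 m

The local up (radial) axis is (cos φ cos λ, cos φ sin λ, sin φ), giving ΔU = -302.355 − 390.759 − 16.509 = -709.62 m.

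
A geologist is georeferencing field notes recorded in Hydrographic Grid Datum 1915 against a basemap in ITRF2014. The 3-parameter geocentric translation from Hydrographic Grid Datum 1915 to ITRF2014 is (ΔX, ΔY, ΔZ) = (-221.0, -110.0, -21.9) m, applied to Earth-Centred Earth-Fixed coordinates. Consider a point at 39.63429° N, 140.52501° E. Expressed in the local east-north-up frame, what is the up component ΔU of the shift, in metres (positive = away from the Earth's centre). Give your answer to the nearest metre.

At φ = 39.63429°, λ = 140.52501°: sin φ = 0.637885, cos φ = 0.770132, sin λ = 0.635741, cos λ = -0.771902.
ΔU = cos φ cos λ·ΔX + cos φ sin λ·ΔY + sin φ·ΔZ = (0.770132)(-0.771902)(-221.0) + (0.770132)(0.635741)(-110.0) + (0.637885)(-21.9) = 63.55 m.

ΔU = 64 m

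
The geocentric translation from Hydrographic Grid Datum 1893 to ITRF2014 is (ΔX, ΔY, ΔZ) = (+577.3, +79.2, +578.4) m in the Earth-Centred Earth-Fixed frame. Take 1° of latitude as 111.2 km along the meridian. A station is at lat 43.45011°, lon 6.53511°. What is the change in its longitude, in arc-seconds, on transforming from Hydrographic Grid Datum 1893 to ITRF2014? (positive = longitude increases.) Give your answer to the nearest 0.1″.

sin φ = 0.687723, cos φ = 0.725973, sin λ = 0.113812, cos λ = 0.993502.
East component: ΔE = −sin λ·ΔX + cos λ·ΔY = −(0.113812)(577.3) + (0.993502)(79.2) = 12.98 m.
1° of latitude spans 111200 m; at latitude φ, 1° of longitude spans that × cos φ = 80728.3 m, so Δλ = 12.98 / 80728.3 × 3600 = 0.579″.

Δλ = 0.6″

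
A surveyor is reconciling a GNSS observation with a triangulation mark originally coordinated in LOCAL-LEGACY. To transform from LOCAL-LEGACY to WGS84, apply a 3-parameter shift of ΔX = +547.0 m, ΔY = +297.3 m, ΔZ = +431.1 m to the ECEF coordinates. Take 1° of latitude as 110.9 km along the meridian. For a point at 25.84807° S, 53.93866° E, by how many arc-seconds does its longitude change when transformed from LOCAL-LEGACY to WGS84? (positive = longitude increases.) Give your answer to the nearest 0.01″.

Δλ = -9.64″

sin φ = -0.435986, cos φ = 0.899953, sin λ = 0.808387, cos λ = 0.588651.
East component: ΔE = −sin λ·ΔX + cos λ·ΔY = −(0.808387)(547.0) + (0.588651)(297.3) = -267.18 m.
1° of latitude spans 110900 m; at latitude φ, 1° of longitude spans that × cos φ = 99804.8 m, so Δλ = -267.18 / 99804.8 × 3600 = -9.637″.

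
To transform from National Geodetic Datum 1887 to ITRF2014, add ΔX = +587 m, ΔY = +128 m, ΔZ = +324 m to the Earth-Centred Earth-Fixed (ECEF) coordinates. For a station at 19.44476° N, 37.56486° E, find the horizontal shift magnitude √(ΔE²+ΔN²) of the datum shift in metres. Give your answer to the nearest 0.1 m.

At φ = 19.44476°, λ = 37.56486°: sin φ = 0.332898, cos φ = 0.942963, sin λ = 0.609659, cos λ = 0.792664.
ΔE = −sin λ·ΔX + cos λ·ΔY = −(0.609659)·(587) + (0.792664)·(128) = -256.41 m.
ΔN = −sin φ cos λ·ΔX − sin φ sin λ·ΔY + cos φ·ΔZ = −(0.332898)(0.792664)(587) − (0.332898)(0.609659)(128) + (0.942963)(324) = 124.65 m.
Horizontal magnitude = √(ΔE² + ΔN²) = √((-256.41)² + 124.65²) = 285.10 m.

285.1 m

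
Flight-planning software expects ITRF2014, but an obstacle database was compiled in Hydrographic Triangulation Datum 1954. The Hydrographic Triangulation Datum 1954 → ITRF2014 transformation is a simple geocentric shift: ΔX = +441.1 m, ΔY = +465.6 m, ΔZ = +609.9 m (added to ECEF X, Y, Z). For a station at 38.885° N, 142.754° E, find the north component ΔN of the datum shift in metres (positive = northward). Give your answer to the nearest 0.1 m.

ΔN = 518.3 m

At φ = 38.885°, λ = 142.754°: sin φ = 0.627759, cos φ = 0.778408, sin λ = 0.605238, cos λ = -0.796044.
ΔN = −sin φ cos λ·ΔX − sin φ sin λ·ΔY + cos φ·ΔZ = −(0.627759)(-0.796044)(441.1) − (0.627759)(0.605238)(465.6) + (0.778408)(609.9) = 518.28 m.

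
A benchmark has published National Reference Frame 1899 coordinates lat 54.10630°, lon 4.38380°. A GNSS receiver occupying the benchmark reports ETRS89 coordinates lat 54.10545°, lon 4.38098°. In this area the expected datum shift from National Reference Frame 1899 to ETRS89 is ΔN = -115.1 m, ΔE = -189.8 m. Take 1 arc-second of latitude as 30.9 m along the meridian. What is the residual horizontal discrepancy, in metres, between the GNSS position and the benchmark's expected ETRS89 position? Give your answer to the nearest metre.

Observed coordinate differences: Δφ = -0.00085°, Δλ = -0.00282°.
Converting to metres (1° lat = 111240 m, cos φ = 0.586283): observed ΔN = -94.6 m, observed ΔE = -183.9 m.
Subtracting the expected shift leaves a residual of -94.6 − (-115.1) = 20.5 m north and -183.9 − (-189.8) = 5.9 m east.
Residual distance = √(20.5² + 5.9²) = 21.4 m.

21 m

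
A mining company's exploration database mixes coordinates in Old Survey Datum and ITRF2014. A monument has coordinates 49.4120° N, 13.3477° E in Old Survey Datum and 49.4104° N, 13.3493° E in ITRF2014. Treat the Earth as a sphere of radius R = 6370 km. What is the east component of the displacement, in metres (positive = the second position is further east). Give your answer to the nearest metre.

Δφ = 49.4104° − 49.4120° = -0.0016°; Δλ = 13.3493° − 13.3477° = +0.0016°.
1° along a meridian = πR/180 = 111177 m.
ΔN = Δφ × 111177 = -177.9 m; ΔE = Δλ × 111177 × cos(49.4120°) = +0.0016 × 111177 × 0.650615 = 115.7 m.

ΔE = 116 m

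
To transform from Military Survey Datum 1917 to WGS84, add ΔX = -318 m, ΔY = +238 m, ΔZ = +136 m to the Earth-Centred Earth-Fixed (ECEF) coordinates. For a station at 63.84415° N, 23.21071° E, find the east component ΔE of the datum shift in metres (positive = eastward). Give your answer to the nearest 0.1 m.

ΔE = 344.1 m

At φ = 63.84415°, λ = 23.21071°: sin φ = 0.897598, cos φ = 0.440814, sin λ = 0.394114, cos λ = 0.919062.
ΔE = −sin λ·ΔX + cos λ·ΔY = −(0.394114)·(-318) + (0.919062)·(238) = 344.06 m.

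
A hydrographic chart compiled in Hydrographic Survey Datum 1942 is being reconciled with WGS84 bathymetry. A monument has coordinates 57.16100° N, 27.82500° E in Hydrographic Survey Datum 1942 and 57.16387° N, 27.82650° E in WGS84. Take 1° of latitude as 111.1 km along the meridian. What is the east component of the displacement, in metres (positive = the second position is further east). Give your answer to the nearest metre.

Δφ = 57.16387° − 57.16100° = +0.00287°; Δλ = 27.82650° − 27.82500° = +0.00150°.
ΔN = Δφ × 111100 = 318.9 m; ΔE = Δλ × 111100 × cos(57.16100°) = +0.00150 × 111100 × 0.542280 = 90.4 m.

ΔE = 90 m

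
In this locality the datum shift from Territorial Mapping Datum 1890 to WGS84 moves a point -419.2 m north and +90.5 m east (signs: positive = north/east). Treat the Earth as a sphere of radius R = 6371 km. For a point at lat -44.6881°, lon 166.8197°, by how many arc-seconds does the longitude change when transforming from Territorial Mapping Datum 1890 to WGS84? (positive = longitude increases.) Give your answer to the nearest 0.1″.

Δλ = 4.1″

At latitude -44.6881°, cos φ = 0.710946.
One radian of longitude at latitude φ spans R cos φ, so Δλ = ΔE / (R cos φ) = 90.5 / (6371000 × 0.710946) = 1.9980e-05 rad = 4.121″.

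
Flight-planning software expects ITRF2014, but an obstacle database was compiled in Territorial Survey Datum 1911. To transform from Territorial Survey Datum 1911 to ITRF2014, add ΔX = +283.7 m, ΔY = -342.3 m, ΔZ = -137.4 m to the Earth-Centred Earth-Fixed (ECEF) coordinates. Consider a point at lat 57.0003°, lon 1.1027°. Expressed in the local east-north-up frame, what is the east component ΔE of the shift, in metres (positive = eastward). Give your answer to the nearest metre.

At φ = 57.0003°, λ = 1.1027°: sin φ = 0.838673, cos φ = 0.544635, sin λ = 0.019245, cos λ = 0.999815.
ΔE = −sin λ·ΔX + cos λ·ΔY = −(0.019245)·(283.7) + (0.999815)·(-342.3) = -347.70 m.

ΔE = -348 m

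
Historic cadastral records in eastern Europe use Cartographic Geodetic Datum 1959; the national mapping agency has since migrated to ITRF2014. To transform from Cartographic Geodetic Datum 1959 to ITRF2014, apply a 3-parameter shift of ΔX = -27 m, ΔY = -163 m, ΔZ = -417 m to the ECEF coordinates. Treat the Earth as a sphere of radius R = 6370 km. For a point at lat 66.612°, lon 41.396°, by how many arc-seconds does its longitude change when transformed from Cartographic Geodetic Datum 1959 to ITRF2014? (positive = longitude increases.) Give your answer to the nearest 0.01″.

Δλ = -8.52″

sin φ = 0.917838, cos φ = 0.396956, sin λ = 0.661259, cos λ = 0.750157.
East component: ΔE = −sin λ·ΔX + cos λ·ΔY = −(0.661259)(-27) + (0.750157)(-163) = -104.42 m.
1° of latitude spans πR/180 = 111177 m; at latitude φ, 1° of longitude spans that × cos φ = 44132.5 m, so Δλ = -104.42 / 44132.5 × 3600 = -8.518″.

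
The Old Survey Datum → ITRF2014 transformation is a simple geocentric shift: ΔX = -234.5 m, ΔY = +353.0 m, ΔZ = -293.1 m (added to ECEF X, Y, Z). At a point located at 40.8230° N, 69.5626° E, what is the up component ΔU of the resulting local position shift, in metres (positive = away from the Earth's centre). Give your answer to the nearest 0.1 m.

At φ = 40.8230°, λ = 69.5626°: sin φ = 0.653724, cos φ = 0.756733, sin λ = 0.937054, cos λ = 0.349184.
ΔU = cos φ cos λ·ΔX + cos φ sin λ·ΔY + sin φ·ΔZ = (0.756733)(0.349184)(-234.5) + (0.756733)(0.937054)(353.0) + (0.653724)(-293.1) = -3.26 m.

ΔU = -3.3 m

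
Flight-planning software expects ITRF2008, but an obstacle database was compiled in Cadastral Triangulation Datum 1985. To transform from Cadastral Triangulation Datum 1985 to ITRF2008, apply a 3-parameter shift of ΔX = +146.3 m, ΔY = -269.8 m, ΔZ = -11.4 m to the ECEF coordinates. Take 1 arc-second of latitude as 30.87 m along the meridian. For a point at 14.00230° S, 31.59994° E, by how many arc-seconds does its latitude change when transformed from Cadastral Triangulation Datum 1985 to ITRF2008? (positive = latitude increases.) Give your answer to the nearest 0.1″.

sin φ = -0.241961, cos φ = 0.970286, sin λ = 0.523985, cos λ = 0.851727.
North component: ΔN = −sin φ cos λ·ΔX − sin φ sin λ·ΔY + cos φ·ΔZ = −(-0.241961)(0.851727)(146.3) − (-0.241961)(0.523985)(-269.8) + (0.970286)(-11.4) = -15.12 m.
1° of latitude spans 3600 × 30.87 = 111132 m, so Δφ = -15.12 / 111132 × 3600 = -0.490″.

Δφ = -0.5″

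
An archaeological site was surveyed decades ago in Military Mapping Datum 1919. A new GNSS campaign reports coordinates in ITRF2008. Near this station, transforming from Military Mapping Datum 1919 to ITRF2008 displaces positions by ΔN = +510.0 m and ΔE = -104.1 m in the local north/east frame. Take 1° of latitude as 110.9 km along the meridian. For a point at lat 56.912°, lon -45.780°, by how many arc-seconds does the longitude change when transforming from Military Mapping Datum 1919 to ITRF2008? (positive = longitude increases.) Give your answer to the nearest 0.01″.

At latitude 56.912°, cos φ = 0.545926.
1° of longitude at this latitude = 110.9 × cos φ = 60.54 km, so Δλ = -104.1 / 60543.2 = -0.0017194° = -6.190″.

Δλ = -6.19″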